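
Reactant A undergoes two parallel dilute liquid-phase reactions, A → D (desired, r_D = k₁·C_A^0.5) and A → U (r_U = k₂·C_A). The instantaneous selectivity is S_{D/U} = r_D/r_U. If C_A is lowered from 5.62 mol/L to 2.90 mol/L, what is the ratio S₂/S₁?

S_{D/U} = (k₁/k₂)·C_A^-0.5, so S₂/S₁ = (C_{A,2}/C_{A,1})^-0.5.
= (2.90/5.62)^(-0.5) = (0.5160)^(-0.5) = 1.39.

1.39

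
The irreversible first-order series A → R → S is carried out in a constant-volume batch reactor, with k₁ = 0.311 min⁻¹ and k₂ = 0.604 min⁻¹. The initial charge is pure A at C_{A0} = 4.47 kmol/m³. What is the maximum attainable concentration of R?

1.14 kmol/m³

Evaluating C_R at t_opt = ln(k₂/k₁)/(k₂−k₁) gives C_{R,max}/C_{A0} = (k₁/k₂)^[k₂/(k₂−k₁)].
= (0.311/0.604)^(0.604/(0.604−0.311)) = (0.5149)^(2.061) = 0.2545.
C_{R,max} = 0.2545×4.47 = 1.14 kmol/m³.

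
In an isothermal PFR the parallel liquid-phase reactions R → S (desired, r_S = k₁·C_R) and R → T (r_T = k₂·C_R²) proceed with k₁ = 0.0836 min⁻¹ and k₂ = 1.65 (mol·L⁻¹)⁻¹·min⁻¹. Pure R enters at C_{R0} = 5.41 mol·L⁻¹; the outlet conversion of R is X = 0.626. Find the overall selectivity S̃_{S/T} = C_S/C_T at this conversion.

0.0147

C_R = C_{R0}(1−X) = 2.023 mol·L⁻¹.
Along a PFR/batch, dC_S/dC_R = −r_S/(r_S+r_T) = −k₁/(k₁+k₂·C_R).
Integrating from C_{R0} to C_R: C_S = (0.0836/1.65)·ln[(0.0836+1.65·5.41)/(0.0836+1.65·2.02)] = 0.05067·ln(9.010/3.422) = 0.04905 mol·L⁻¹.
C_T = (C_{R0}−C_R)−C_S = 3.338 mol·L⁻¹; S̃_{S/T} = 0.04905/3.338 = 0.0147.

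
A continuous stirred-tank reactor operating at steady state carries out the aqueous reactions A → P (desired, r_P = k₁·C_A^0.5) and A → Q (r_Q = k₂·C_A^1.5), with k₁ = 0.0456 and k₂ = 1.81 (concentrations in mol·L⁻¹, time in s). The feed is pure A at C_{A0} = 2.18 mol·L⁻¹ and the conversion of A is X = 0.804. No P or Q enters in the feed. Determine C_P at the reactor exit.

Exit C_A = C_{A0}(1−X) = 2.18×0.196 = 0.4273 mol·L⁻¹.
In a CSTR the entire volume is at exit conditions, so r_P = 0.0456×0.4273^0.5 = 0.02981 and r_Q = 1.81×0.4273^1.5 = 0.5055.
Fraction of consumed A going to P: r_P/(r_P+r_Q) = 0.05568.
C_P = 0.05568·C_{A0}·X = 0.05568×2.18×0.804 = 0.0976 mol·L⁻¹.

0.0976 mol·L⁻¹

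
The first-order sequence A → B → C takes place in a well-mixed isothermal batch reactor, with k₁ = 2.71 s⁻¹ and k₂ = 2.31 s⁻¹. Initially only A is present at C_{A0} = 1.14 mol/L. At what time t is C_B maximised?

The intermediate peaks when r₁ = r₂, i.e. k₁e^(−k₁t) = k₂e^(−k₂t), giving t_opt = ln(k₂/k₁)/(k₂−k₁).
= ln(2.31/2.71)/(2.31−2.71) = ln(0.8524)/-0.4000 = -0.1597/-0.4000 = 0.399 s.

0.399 s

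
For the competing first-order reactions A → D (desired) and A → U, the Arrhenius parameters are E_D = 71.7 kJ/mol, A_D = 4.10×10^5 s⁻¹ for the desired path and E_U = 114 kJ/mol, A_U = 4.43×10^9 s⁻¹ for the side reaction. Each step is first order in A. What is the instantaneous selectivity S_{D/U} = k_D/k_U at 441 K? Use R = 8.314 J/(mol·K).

k_D/k_U = (A_D/A_U)·exp[−(E_D−E_U)/(RT)] = (A_D/A_U)·exp[(E_U−E_D)/(RT)].
(E_U−E_D)/(RT) = (114−71.7)×10³/(8.314×441) = 42300/3666 = 11.54.
k_D/k_U = (4.10×10^5/4.43×10^9)·exp(11.54) = 9.255×10^-5 × 1.024×10^5 = 9.48.

9.48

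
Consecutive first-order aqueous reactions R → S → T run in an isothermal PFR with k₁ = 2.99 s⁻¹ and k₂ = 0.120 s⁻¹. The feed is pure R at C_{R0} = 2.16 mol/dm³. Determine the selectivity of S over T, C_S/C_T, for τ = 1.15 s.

9.32

For first-order series with pure R initially, C_S(τ) = k₁C_{R0}/(k₂−k₁)·(e^(−k₁τ) − e^(−k₂τ)).
e^(−k₁τ) = e^(−2.99×1.15) = e^(−3.438) = 0.03211; e^(−k₂τ) = e^(−0.1380) = 0.8711.
C_S = 2.99×2.16/(0.120−2.99) × (0.03211−0.8711) = (-2.250)×(-0.8390) = 1.888 mol/dm³.
C_R = C_{R0}e^(−k₁τ) = 0.06936 mol/dm³, so C_T = C_{R0}−C_R−C_S = 0.2027 mol/dm³; C_S/C_T = 9.32.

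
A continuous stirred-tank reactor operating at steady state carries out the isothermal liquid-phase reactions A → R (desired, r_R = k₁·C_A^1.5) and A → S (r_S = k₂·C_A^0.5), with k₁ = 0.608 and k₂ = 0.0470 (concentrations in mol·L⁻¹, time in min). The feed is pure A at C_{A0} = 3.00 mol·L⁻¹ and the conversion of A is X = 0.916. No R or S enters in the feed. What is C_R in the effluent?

Exit C_A = C_{A0}(1−X) = 3.00×0.0840 = 0.2520 mol·L⁻¹.
A CSTR operates uniformly at the exit composition, giving r_R = 0.07691 and r_S = 0.02359 (each k·C_A^n at C_A = 0.2520).
Fraction of consumed A going to R: r_R/(r_R+r_S) = 0.7653.
C_R = 0.7653·C_{A0}·X = 0.7653×3.00×0.916 = 2.10 mol·L⁻¹.

2.10 mol·L⁻¹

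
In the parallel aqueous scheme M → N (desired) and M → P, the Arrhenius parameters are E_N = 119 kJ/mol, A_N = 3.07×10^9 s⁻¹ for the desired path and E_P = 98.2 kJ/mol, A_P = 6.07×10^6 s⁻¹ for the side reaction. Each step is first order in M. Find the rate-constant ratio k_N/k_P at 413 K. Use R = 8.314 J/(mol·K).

k_N/k_P = (A_N/A_P)·exp[−(E_N−E_P)/(RT)] = (A_N/A_P)·exp[(E_P−E_N)/(RT)].
(E_P−E_N)/(RT) = (98.2−119)×10³/(8.314×413) = -20800/3434 = -6.058.
k_N/k_P = (3.07×10^9/6.07×10^6)·exp(-6.058) = 505.8 × 0.002340 = 1.18.
Since E_N > E_P, raising the temperature improves selectivity toward N.

1.18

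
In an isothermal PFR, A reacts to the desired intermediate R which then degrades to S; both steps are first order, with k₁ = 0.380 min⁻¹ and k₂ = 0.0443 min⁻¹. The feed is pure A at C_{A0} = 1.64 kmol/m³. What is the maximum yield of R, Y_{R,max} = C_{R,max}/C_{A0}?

At the optimum, C_{R,max}/C_{A0} = (k₁/k₂)^[k₂/(k₂−k₁)].
= (0.380/0.0443)^(0.0443/(0.0443−0.380)) = (8.578)^(-0.1320) = 0.7531.

0.753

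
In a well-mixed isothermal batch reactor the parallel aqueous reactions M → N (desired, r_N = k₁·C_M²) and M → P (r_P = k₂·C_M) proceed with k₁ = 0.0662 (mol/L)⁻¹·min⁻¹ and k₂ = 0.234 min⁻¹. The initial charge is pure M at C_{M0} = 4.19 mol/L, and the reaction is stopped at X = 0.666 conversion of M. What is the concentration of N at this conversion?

C_M = C_{M0}(1−X) = 1.399 mol/L.
Along a PFR/batch, dC_P/dC_M = −r_P/(r_N+r_P) = −k₂/(k₂+k₁·C_M).
Integrating from C_{M0} to C_M: C_P = (0.234/0.0662)·ln[(0.234+0.0662·4.19)/(0.234+0.0662·1.40)] = 3.535·ln(0.5114/0.3266) = 1.584 mol/L.
Then C_N = (C_{M0}−C_M) − C_P = 2.791 − 1.584 = 1.206 mol/L.

1.21 mol/L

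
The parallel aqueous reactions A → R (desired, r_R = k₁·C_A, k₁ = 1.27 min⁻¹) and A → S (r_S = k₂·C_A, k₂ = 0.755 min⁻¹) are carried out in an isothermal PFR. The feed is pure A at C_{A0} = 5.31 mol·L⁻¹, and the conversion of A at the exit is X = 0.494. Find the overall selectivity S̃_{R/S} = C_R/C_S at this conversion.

C_A = C_{A0}(1−X) = 2.687 mol·L⁻¹.
Both paths are first order in A, so the instantaneous fraction to R is constant: dC_R/d(−C_A) = k₁/(k₁+k₂) = 0.6272.
C_R = 0.6272·(C_{A0}−C_A) = 0.6272×2.623 = 1.65 mol·L⁻¹.
C_S = (C_{A0}−C_A)−C_R = 0.9780 mol·L⁻¹; S̃_{R/S} = 1.645/0.9780 = 1.68.

1.68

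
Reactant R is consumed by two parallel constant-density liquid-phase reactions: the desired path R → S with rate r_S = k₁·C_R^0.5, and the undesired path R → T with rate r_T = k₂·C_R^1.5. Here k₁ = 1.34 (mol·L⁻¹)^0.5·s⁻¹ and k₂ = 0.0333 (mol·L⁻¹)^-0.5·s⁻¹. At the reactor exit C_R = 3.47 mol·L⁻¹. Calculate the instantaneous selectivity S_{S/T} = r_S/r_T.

11.6

S_{S/T} = r_S/r_T = (k₁·C_R^0.5)/(k₂·C_R^1.5) = (k₁/k₂)·C_R⁻¹.
= (1.34×3.470^0.5) / (0.0333×3.470^1.5) = 2.496/0.2152 = 11.6.
The undesired path is higher order in R, so low C_R (CSTR or dilute feed) favours S.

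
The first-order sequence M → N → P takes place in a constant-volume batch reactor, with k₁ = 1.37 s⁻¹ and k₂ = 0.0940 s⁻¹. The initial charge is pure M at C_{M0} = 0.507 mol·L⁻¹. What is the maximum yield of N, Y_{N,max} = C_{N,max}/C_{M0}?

0.821

Evaluating C_N at t_opt = ln(k₂/k₁)/(k₂−k₁) gives C_{N,max}/C_{M0} = (k₁/k₂)^[k₂/(k₂−k₁)].
= (1.37/0.0940)^(0.0940/(0.0940−1.37)) = (14.57)^(-0.07367) = 0.8209.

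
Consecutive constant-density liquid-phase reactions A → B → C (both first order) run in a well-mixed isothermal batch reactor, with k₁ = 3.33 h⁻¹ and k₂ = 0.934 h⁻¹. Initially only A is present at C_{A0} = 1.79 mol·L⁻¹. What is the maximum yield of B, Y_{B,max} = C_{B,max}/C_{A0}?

0.609

At the optimum, C_{B,max}/C_{A0} = (k₁/k₂)^[k₂/(k₂−k₁)].
= (3.33/0.934)^(0.934/(0.934−3.33)) = (3.565)^(-0.3898) = 0.6092.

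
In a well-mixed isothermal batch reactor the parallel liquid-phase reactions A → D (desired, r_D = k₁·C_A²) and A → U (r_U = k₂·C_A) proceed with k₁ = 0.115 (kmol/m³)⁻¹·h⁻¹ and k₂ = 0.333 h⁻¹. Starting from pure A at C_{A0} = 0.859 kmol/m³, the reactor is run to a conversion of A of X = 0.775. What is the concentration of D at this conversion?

C_A = C_{A0}(1−X) = 0.1933 kmol/m³.
Along a PFR/batch, dC_U/dC_A = −r_U/(r_D+r_U) = −k₂/(k₂+k₁·C_A).
Integrating from C_{A0} to C_A: C_U = (0.333/0.115)·ln[(0.333+0.115·0.859)/(0.333+0.115·0.193)] = 2.896·ln(0.4318/0.3552) = 0.5651 kmol/m³.
Then C_D = (C_{A0}−C_A) − C_U = 0.6657 − 0.5651 = 0.1006 kmol/m³.

0.101 kmol/m³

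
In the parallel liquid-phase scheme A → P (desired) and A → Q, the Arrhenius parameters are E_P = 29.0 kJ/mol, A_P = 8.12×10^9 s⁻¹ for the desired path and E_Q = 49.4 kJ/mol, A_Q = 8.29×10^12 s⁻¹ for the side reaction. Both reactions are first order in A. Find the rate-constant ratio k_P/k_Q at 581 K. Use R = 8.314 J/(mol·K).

Since both paths have the same order in A, the concentration cancels and S_{P/Q} = k_P/k_Q = (A_P/A_Q)·exp[(E_Q−E_P)/(RT)].
(E_Q−E_P)/(RT) = (49.4−29.0)×10³/(8.314×581) = 20400/4830 = 4.223.
k_P/k_Q = (8.12×10^9/8.29×10^12)·exp(4.223) = 9.795×10^-4 × 68.25 = 0.0669.

0.0669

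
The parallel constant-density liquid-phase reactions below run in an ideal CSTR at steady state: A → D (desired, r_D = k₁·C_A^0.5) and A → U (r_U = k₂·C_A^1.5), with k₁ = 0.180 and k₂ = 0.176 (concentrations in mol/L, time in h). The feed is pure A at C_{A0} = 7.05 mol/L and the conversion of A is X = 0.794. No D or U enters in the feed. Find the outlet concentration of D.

2.31 mol/L

Exit C_A = C_{A0}(1−X) = 7.05×0.206 = 1.452 mol/L.
In a CSTR the entire volume is at exit conditions, so r_D = 0.180×1.452^0.5 = 0.2169 and r_U = 0.176×1.452^1.5 = 0.3080.
Fraction of consumed A going to D: r_D/(r_D+r_U) = 0.4132.
C_D = 0.4132·C_{A0}·X = 0.4132×7.05×0.794 = 2.31 mol/L.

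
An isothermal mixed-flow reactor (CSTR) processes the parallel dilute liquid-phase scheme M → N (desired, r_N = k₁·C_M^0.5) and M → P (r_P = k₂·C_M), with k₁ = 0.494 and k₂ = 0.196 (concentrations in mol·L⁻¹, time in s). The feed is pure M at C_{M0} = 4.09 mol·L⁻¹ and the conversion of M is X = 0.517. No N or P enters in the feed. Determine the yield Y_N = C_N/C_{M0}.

Exit C_M = C_{M0}(1−X) = 4.09×0.483 = 1.975 mol·L⁻¹.
In a CSTR the entire volume is at exit conditions, so r_N = 0.494×1.975^0.5 = 0.6943 and r_P = 0.196×1.975 = 0.3872.
Fraction of consumed M going to N: r_N/(r_N+r_P) = 0.6420.
C_N = 0.6420·C_{M0}·X = 0.6420×4.09×0.517 = 1.36 mol·L⁻¹; Y_N = C_N/C_{M0} = 0.332.

0.332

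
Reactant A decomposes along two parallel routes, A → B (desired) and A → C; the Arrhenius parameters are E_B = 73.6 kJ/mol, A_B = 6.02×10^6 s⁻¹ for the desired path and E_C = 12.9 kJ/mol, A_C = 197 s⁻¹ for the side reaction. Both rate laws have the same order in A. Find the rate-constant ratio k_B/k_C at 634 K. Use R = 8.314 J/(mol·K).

0.305

With equal orders, S_{B/C} = k_B/k_C = (A_B/A_C)·exp[(E_C−E_B)/(RT)].
(E_C−E_B)/(RT) = (12.9−73.6)×10³/(8.314×634) = -60700/5271 = -11.52.
k_B/k_C = (6.02×10^6/197)·exp(-11.52) = 30558 × 9.973×10^-6 = 0.305.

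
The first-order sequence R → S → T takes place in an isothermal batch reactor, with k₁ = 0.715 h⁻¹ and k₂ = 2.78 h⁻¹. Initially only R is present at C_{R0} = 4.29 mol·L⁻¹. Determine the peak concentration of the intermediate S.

0.689 mol·L⁻¹

At the optimum, C_{S,max}/C_{R0} = (k₁/k₂)^[k₂/(k₂−k₁)].
= (0.715/2.78)^(2.78/(2.78−0.715)) = (0.2572)^(1.346) = 0.1607.
C_{S,max} = 0.1607×4.29 = 0.689 mol·L⁻¹.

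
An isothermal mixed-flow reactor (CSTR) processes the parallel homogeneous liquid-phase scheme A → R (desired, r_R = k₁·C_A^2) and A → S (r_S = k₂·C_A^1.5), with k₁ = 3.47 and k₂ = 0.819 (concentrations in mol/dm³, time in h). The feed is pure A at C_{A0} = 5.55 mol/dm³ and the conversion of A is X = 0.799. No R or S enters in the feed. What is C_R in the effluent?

3.62 mol/dm³

Exit C_A = C_{A0}(1−X) = 5.55×0.201 = 1.116 mol/dm³.
In a CSTR the entire volume is at exit conditions, so r_R = 3.47×1.116^2 = 4.318 and r_S = 0.819×1.116^1.5 = 0.9650.
Fraction of consumed A going to R: r_R/(r_R+r_S) = 0.8174.
C_R = 0.8174·C_{A0}·X = 0.8174×5.55×0.799 = 3.62 mol/dm³.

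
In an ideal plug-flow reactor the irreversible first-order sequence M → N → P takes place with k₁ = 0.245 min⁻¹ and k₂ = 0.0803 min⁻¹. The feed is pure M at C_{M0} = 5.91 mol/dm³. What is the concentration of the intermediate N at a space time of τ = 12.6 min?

2.80 mol/dm³

For first-order series with pure M initially, C_N(τ) = k₁C_{M0}/(k₂−k₁)·(e^(−k₁τ) − e^(−k₂τ)).
e^(−k₁τ) = e^(−0.245×12.6) = e^(−3.087) = 0.04564; e^(−k₂τ) = e^(−1.012) = 0.3636.
C_N = 0.245×5.91/(0.0803−0.245) × (0.04564−0.3636) = (-8.791)×(-0.3179) = 2.795 mol/dm³.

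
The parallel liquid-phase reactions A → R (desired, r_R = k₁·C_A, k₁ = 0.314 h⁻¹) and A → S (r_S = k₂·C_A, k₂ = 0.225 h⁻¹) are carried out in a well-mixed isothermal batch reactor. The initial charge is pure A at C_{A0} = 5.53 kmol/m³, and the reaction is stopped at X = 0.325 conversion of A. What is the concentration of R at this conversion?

C_A = C_{A0}(1−X) = 3.733 kmol/m³.
Both paths are first order in A, so the instantaneous fraction to R is constant: dC_R/d(−C_A) = k₁/(k₁+k₂) = 0.5826.
C_R = 0.5826·(C_{A0}−C_A) = 0.5826×1.797 = 1.05 kmol/m³.

1.05 kmol/m³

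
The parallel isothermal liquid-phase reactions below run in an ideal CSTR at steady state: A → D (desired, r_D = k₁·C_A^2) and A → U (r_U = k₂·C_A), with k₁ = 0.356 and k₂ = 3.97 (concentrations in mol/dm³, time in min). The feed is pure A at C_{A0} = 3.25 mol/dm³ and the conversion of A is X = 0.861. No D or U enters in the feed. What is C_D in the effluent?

Exit C_A = C_{A0}(1−X) = 3.25×0.139 = 0.4518 mol/dm³.
A CSTR operates uniformly at the exit composition, giving r_D = 0.07265 and r_U = 1.793 (each k·C_A^n at C_A = 0.4518).
Fraction of consumed A going to D: r_D/(r_D+r_U) = 0.03893.
C_D = 0.03893·C_{A0}·X = 0.03893×3.25×0.861 = 0.109 mol/dm³.

0.109 mol/dm³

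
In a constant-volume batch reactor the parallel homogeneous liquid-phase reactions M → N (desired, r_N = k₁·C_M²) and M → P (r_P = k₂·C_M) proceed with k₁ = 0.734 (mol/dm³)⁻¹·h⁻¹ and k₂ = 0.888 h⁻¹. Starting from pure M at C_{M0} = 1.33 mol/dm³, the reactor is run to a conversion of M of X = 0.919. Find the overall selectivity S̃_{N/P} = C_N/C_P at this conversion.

0.539

C_M = C_{M0}(1−X) = 0.1077 mol/dm³.
Along a PFR/batch, dC_P/dC_M = −r_P/(r_N+r_P) = −k₂/(k₂+k₁·C_M).
Integrating from C_{M0} to C_M: C_P = (0.888/0.734)·ln[(0.888+0.734·1.33)/(0.888+0.734·0.108)] = 1.210·ln(1.864/0.9671) = 0.7940 mol/dm³.
Then C_N = (C_{M0}−C_M) − C_P = 1.222 − 0.7940 = 0.4282 mol/dm³.
S̃_{N/P} = C_N/C_P = 0.4282/0.7940 = 0.539.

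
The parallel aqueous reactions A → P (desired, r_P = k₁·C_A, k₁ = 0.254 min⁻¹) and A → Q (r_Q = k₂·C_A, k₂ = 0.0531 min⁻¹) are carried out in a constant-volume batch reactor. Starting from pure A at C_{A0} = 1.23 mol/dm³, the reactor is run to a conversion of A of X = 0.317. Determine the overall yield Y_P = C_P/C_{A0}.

C_A = C_{A0}(1−X) = 0.8401 mol/dm³.
Both paths are first order in A, so the instantaneous fraction to P is constant: dC_P/d(−C_A) = k₁/(k₁+k₂) = 0.8271.
C_P = 0.8271·(C_{A0}−C_A) = 0.8271×0.3899 = 0.322 mol/dm³.
Y_P = C_P/C_{A0} = 0.3225/1.23 = 0.262.

0.262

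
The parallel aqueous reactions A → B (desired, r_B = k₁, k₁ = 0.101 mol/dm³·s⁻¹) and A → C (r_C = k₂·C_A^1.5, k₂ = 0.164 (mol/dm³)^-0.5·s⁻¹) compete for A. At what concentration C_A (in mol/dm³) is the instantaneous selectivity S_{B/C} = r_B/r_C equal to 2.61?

S_{B/C} = (k₁/k₂)·C_A^-1.5 ⇒ C_A = (S·k₂/k₁)^(1/(-1.5)).
= (2.61×0.164/0.101)^(-0.6667) = (4.238)^(-0.6667) = 0.382 mol/dm³.

0.382 mol/dm³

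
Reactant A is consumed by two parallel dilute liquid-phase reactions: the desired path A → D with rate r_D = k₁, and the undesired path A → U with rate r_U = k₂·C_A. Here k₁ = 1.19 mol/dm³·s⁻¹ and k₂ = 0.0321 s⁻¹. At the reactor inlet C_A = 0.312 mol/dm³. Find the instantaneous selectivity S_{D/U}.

S_{D/U} = r_D/r_U = (k₁)/(k₂·C_A) = (k₁/k₂)·C_A⁻¹.
= (1.19) / (0.0321×0.3120) = 1.190/0.01002 = 119.
The undesired path is higher order in A, so low C_A (CSTR or dilute feed) favours D.

119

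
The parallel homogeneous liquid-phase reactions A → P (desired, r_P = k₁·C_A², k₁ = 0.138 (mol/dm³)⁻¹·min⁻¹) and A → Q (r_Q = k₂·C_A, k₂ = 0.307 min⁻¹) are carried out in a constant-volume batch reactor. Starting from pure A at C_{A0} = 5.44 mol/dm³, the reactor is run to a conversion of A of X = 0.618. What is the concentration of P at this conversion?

2.08 mol/dm³

C_A = C_{A0}(1−X) = 2.078 mol/dm³.
Along a PFR/batch, dC_Q/dC_A = −r_Q/(r_P+r_Q) = −k₂/(k₂+k₁·C_A).
Integrating from C_{A0} to C_A: C_Q = (0.307/0.138)·ln[(0.307+0.138·5.44)/(0.307+0.138·2.08)] = 2.225·ln(1.058/0.5938) = 1.284 mol/dm³.
Then C_P = (C_{A0}−C_A) − C_Q = 3.362 − 1.284 = 2.077 mol/dm³.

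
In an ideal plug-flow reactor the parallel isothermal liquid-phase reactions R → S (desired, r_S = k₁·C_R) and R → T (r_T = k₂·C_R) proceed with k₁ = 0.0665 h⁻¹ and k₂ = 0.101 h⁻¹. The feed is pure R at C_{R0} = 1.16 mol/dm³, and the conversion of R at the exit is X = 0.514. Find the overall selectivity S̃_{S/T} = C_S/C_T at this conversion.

C_R = C_{R0}(1−X) = 0.5638 mol/dm³.
Both paths are first order in R, so the instantaneous fraction to S is constant: dC_S/d(−C_R) = k₁/(k₁+k₂) = 0.3970.
C_S = 0.3970·(C_{R0}−C_R) = 0.3970×0.5962 = 0.237 mol/dm³.
C_T = (C_{R0}−C_R)−C_S = 0.3595 mol/dm³; S̃_{S/T} = 0.2367/0.3595 = 0.658.

0.658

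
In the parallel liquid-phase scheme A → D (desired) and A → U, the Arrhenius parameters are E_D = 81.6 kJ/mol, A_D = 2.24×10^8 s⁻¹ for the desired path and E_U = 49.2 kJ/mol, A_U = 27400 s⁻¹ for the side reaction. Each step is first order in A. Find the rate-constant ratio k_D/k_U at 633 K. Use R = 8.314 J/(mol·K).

With equal orders, S_{D/U} = k_D/k_U = (A_D/A_U)·exp[(E_U−E_D)/(RT)].
(E_U−E_D)/(RT) = (49.2−81.6)×10³/(8.314×633) = -32400/5263 = -6.156.
k_D/k_U = (2.24×10^8/27400)·exp(-6.156) = 8175 × 0.002120 = 17.3.

17.3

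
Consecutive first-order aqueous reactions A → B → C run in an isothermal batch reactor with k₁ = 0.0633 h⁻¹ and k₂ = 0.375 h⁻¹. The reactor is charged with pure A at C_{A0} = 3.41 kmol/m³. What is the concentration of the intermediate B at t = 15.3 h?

0.261 kmol/m³

The intermediate concentration in a first-order A→B→C sequence is C_B = k₁C_{A0}(e^(−k₁t) − e^(−k₂t))/(k₂−k₁).
e^(−k₁t) = e^(−0.0633×15.3) = e^(−0.9685) = 0.3797; e^(−k₂t) = e^(−5.738) = 0.003223.
C_B = 0.0633×3.41/(0.375−0.0633) × (0.3797−0.003223) = 0.6925×0.3764 = 0.2607 kmol/m³.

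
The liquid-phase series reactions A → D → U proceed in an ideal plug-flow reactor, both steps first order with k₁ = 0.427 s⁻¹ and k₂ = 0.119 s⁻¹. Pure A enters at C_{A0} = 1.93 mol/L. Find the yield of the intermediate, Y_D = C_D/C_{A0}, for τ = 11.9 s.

0.328

The intermediate concentration in a first-order A→B→C sequence is C_D = k₁C_{A0}(e^(−k₁τ) − e^(−k₂τ))/(k₂−k₁).
e^(−k₁τ) = e^(−0.427×11.9) = e^(−5.081) = 0.006212; e^(−k₂τ) = e^(−1.416) = 0.2427.
C_D = 0.427×1.93/(0.119−0.427) × (0.006212−0.2427) = (-2.676)×(-0.2364) = 0.6327 mol/L.
Y_D = C_D/C_{A0} = 0.6327/1.93 = 0.328.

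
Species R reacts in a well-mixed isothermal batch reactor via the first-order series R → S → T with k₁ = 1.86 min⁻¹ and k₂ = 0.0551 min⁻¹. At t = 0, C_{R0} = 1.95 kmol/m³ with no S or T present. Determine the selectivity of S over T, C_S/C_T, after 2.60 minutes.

8.25

Solving the coupled first-order balances gives C_S(t) = [k₁/(k₂−k₁)]·C_{R0}·(e^(−k₁t) − e^(−k₂t)).
e^(−k₁t) = e^(−1.86×2.60) = e^(−4.836) = 0.007939; e^(−k₂t) = e^(−0.1433) = 0.8665.
C_S = 1.86×1.95/(0.0551−1.86) × (0.007939−0.8665) = (-2.010)×(-0.8586) = 1.725 kmol/m³.
C_R = C_{R0}e^(−k₁t) = 0.01548 kmol/m³, so C_T = C_{R0}−C_R−C_S = 0.2092 kmol/m³; C_S/C_T = 8.25.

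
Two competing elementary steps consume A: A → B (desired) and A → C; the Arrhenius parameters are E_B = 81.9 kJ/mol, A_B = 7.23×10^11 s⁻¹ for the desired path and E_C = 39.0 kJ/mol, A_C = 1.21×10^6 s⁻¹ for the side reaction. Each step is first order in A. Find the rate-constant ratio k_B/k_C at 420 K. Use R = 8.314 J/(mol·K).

2.76

Since both paths have the same order in A, the concentration cancels and S_{B/C} = k_B/k_C = (A_B/A_C)·exp[(E_C−E_B)/(RT)].
(E_C−E_B)/(RT) = (39.0−81.9)×10³/(8.314×420) = -42900/3492 = -12.29.
k_B/k_C = (7.23×10^11/1.21×10^6)·exp(-12.29) = 5.975×10^5 × 4.618×10^-6 = 2.76.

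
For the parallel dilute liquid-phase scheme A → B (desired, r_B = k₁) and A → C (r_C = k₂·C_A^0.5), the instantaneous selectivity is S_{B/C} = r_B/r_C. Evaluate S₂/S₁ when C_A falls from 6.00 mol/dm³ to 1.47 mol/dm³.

2.02

S_{B/C} = (k₁/k₂)·C_A^-0.5, so S₂/S₁ = (C_{A,2}/C_{A,1})^-0.5.
= (1.47/6.00)^(-0.5) = (0.2450)^(-0.5) = 2.02.
Selectivity toward B rises as C_A falls — low-concentration operation is favoured.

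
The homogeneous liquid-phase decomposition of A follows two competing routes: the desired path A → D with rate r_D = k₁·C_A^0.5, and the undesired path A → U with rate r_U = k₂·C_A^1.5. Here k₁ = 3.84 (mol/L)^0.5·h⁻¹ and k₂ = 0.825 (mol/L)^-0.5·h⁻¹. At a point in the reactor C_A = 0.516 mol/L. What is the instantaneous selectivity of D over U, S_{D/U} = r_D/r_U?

9.02

S_{D/U} = r_D/r_U = (k₁·C_A^0.5)/(k₂·C_A^1.5) = (k₁/k₂)·C_A⁻¹.
= (3.84×0.5160^0.5) / (0.825×0.5160^1.5) = 2.758/0.3058 = 9.02.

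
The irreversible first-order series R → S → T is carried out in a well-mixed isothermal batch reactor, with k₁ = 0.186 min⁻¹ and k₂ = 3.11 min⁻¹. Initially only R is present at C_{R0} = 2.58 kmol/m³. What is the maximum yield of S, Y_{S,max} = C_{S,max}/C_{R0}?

0.0500

Evaluating C_S at t_opt = ln(k₂/k₁)/(k₂−k₁) gives C_{S,max}/C_{R0} = (k₁/k₂)^[k₂/(k₂−k₁)].
= (0.186/3.11)^(3.11/(3.11−0.186)) = (0.05981)^(1.064) = 0.05000.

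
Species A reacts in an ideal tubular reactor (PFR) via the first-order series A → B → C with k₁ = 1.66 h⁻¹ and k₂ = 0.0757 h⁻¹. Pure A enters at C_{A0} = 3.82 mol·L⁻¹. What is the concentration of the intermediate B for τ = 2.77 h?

3.21 mol·L⁻¹

The intermediate concentration in a first-order A→B→C sequence is C_B = k₁C_{A0}(e^(−k₁τ) − e^(−k₂τ))/(k₂−k₁).
e^(−k₁τ) = e^(−1.66×2.77) = e^(−4.598) = 0.01007; e^(−k₂τ) = e^(−0.2097) = 0.8108.
C_B = 1.66×3.82/(0.0757−1.66) × (0.01007−0.8108) = (-4.003)×(-0.8008) = 3.205 mol·L⁻¹.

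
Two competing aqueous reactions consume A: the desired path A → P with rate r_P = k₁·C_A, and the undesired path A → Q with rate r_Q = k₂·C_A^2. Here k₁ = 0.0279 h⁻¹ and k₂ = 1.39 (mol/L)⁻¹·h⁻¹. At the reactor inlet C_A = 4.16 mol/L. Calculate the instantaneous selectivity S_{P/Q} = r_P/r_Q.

S_{P/Q} = r_P/r_Q = (k₁·C_A)/(k₂·C_A^2) = (k₁/k₂)·C_A⁻¹.
= (0.0279×4.160) / (1.39×4.160^2) = 0.1161/24.05 = 0.00482.

0.00482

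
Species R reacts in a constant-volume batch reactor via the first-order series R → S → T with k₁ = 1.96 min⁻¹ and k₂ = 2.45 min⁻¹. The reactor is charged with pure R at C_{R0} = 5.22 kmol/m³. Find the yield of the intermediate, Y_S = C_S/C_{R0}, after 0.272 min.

0.293

For first-order series with pure R initially, C_S(t) = k₁C_{R0}/(k₂−k₁)·(e^(−k₁t) − e^(−k₂t)).
e^(−k₁t) = e^(−1.96×0.272) = e^(−0.5331) = 0.5868; e^(−k₂t) = e^(−0.6664) = 0.5136.
C_S = 1.96×5.22/(2.45−1.96) × (0.5868−0.5136) = 20.88×0.07322 = 1.529 kmol/m³.
Y_S = C_S/C_{R0} = 1.529/5.22 = 0.293.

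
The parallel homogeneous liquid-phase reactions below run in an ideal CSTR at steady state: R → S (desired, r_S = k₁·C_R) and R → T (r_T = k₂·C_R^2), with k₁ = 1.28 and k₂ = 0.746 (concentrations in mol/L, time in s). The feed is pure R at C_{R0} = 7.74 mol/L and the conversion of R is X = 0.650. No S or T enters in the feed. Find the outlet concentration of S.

1.95 mol/L

Exit C_R = C_{R0}(1−X) = 7.74×0.350 = 2.709 mol/L.
In a CSTR the entire volume is at exit conditions, so r_S = 1.28×2.709 = 3.468 and r_T = 0.746×2.709^2 = 5.475.
Fraction of consumed R going to S: r_S/(r_S+r_T) = 0.3878.
C_S = 0.3878·C_{R0}·X = 0.3878×7.74×0.650 = 1.95 mol/L.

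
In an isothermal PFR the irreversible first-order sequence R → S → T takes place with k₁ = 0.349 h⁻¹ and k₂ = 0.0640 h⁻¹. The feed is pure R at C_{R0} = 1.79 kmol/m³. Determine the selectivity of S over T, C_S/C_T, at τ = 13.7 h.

1.01

For first-order series with pure R initially, C_S(τ) = k₁C_{R0}/(k₂−k₁)·(e^(−k₁τ) − e^(−k₂τ)).
e^(−k₁τ) = e^(−0.349×13.7) = e^(−4.781) = 0.008385; e^(−k₂τ) = e^(−0.8768) = 0.4161.
C_S = 0.349×1.79/(0.0640−0.349) × (0.008385−0.4161) = (-2.192)×(-0.4077) = 0.8937 kmol/m³.
C_R = C_{R0}e^(−k₁τ) = 0.01501 kmol/m³, so C_T = C_{R0}−C_R−C_S = 0.8813 kmol/m³; C_S/C_T = 1.01.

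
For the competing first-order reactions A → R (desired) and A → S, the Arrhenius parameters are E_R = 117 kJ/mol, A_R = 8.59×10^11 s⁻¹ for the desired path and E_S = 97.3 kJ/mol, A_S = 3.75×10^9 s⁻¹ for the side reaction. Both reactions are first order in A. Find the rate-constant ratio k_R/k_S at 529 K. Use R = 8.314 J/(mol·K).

2.60

With equal orders, S_{R/S} = k_R/k_S = (A_R/A_S)·exp[(E_S−E_R)/(RT)].
(E_S−E_R)/(RT) = (97.3−117)×10³/(8.314×529) = -19700/4398 = -4.479.
k_R/k_S = (8.59×10^11/3.75×10^9)·exp(-4.479) = 229.1 × 0.01134 = 2.60.
Since E_R > E_S, raising the temperature improves selectivity toward R.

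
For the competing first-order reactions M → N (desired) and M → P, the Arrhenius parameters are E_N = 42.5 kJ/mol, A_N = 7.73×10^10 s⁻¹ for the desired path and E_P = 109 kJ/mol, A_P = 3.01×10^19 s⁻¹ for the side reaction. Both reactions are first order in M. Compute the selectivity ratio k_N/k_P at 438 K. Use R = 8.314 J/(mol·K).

k_N/k_P = (A_N/A_P)·exp[−(E_N−E_P)/(RT)] = (A_N/A_P)·exp[(E_P−E_N)/(RT)].
(E_P−E_N)/(RT) = (109−42.5)×10³/(8.314×438) = 66500/3642 = 18.26.
k_N/k_P = (7.73×10^10/3.01×10^19)·exp(18.26) = 2.568×10^-9 × 8.529×10^7 = 0.219.

0.219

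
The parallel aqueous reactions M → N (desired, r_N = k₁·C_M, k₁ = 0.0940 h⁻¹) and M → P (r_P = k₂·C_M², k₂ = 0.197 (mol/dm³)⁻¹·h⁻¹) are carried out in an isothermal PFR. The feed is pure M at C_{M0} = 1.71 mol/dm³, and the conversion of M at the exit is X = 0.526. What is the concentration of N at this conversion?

C_M = C_{M0}(1−X) = 0.8105 mol/dm³.
Along a PFR/batch, dC_N/dC_M = −r_N/(r_N+r_P) = −k₁/(k₁+k₂·C_M).
Integrating from C_{M0} to C_M: C_N = (0.0940/0.197)·ln[(0.0940+0.197·1.71)/(0.0940+0.197·0.811)] = 0.4772·ln(0.4309/0.2537) = 0.2528 mol/dm³.

0.253 mol/dm³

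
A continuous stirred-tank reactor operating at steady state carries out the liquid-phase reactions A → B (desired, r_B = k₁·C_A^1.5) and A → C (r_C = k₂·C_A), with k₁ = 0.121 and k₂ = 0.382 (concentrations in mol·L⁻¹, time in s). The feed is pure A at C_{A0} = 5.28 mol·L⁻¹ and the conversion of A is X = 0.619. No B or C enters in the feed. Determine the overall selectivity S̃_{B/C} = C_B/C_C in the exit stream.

Exit C_A = C_{A0}(1−X) = 5.28×0.381 = 2.012 mol·L⁻¹.
A CSTR operates uniformly at the exit composition, giving r_B = 0.3452 and r_C = 0.7685 (each k·C_A^n at C_A = 2.012).
Overall selectivity = C_B/C_C = r_Bτ/(r_Cτ) = r_B/r_C = 0.449.

0.449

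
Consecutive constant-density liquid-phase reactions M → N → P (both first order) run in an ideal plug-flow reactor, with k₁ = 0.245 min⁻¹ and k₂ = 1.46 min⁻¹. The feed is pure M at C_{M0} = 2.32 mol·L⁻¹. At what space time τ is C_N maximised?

Setting dC_N/dτ = 0 gives τ_opt = ln(k₂/k₁)/(k₂−k₁).
= ln(1.46/0.245)/(1.46−0.245) = ln(5.959)/1.215 = 1.785/1.215 = 1.47 min.

1.47 min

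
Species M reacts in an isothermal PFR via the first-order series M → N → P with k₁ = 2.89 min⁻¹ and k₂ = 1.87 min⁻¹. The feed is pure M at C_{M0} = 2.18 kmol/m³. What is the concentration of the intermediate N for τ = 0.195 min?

Solving the coupled first-order balances gives C_N(τ) = [k₁/(k₂−k₁)]·C_{M0}·(e^(−k₁τ) − e^(−k₂τ)).
e^(−k₁τ) = e^(−2.89×0.195) = e^(−0.5635) = 0.5692; e^(−k₂τ) = e^(−0.3647) = 0.6944.
C_N = 2.89×2.18/(1.87−2.89) × (0.5692−0.6944) = (-6.177)×(-0.1253) = 0.7737 kmol/m³.

0.774 kmol/m³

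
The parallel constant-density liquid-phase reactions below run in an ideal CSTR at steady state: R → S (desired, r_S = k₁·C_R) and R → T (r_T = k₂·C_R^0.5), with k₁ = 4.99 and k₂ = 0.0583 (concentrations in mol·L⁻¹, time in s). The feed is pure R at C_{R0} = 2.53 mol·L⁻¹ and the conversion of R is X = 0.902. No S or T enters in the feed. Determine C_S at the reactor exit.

2.23 mol·L⁻¹

Exit C_R = C_{R0}(1−X) = 2.53×0.0980 = 0.2479 mol·L⁻¹.
In a CSTR the entire volume is at exit conditions, so r_S = 4.99×0.2479 = 1.237 and r_T = 0.0583×0.2479^0.5 = 0.02903.
Fraction of consumed R going to S: r_S/(r_S+r_T) = 0.9771.
C_S = 0.9771·C_{R0}·X = 0.9771×2.53×0.902 = 2.23 mol·L⁻¹.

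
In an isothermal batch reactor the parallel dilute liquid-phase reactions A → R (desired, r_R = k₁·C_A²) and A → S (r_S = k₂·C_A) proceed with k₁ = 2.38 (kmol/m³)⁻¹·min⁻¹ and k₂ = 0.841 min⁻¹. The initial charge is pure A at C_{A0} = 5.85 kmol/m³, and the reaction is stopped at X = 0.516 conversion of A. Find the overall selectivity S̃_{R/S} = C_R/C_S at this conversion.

C_A = C_{A0}(1−X) = 2.831 kmol/m³.
Along a PFR/batch, dC_S/dC_A = −r_S/(r_R+r_S) = −k₂/(k₂+k₁·C_A).
Integrating from C_{A0} to C_A: C_S = (0.841/2.38)·ln[(0.841+2.38·5.85)/(0.841+2.38·2.83)] = 0.3534·ln(14.76/7.580) = 0.2356 kmol/m³.
Then C_R = (C_{A0}−C_A) − C_S = 3.019 − 0.2356 = 2.783 kmol/m³.
S̃_{R/S} = C_R/C_S = 2.783/0.2356 = 11.8.

11.8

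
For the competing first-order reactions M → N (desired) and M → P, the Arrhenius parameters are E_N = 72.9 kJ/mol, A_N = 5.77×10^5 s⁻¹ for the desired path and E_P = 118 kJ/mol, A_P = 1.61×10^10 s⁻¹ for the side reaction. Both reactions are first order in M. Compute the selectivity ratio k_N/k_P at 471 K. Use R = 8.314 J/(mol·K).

k_N/k_P = (A_N/A_P)·exp[−(E_N−E_P)/(RT)] = (A_N/A_P)·exp[(E_P−E_N)/(RT)].
(E_P−E_N)/(RT) = (118−72.9)×10³/(8.314×471) = 45100/3916 = 11.52.
k_N/k_P = (5.77×10^5/1.61×10^10)·exp(11.52) = 3.584×10^-5 × 1.004×10^5 = 3.60.

3.60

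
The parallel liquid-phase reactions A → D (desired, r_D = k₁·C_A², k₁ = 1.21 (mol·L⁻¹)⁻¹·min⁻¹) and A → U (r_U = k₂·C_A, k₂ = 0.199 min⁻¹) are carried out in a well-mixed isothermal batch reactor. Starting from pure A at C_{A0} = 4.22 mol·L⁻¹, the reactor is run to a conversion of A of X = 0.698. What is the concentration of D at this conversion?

2.76 mol·L⁻¹

C_A = C_{A0}(1−X) = 1.274 mol·L⁻¹.
Along a PFR/batch, dC_U/dC_A = −r_U/(r_D+r_U) = −k₂/(k₂+k₁·C_A).
Integrating from C_{A0} to C_A: C_U = (0.199/1.21)·ln[(0.199+1.21·4.22)/(0.199+1.21·1.27)] = 0.1645·ln(5.305/1.741) = 0.1832 mol·L⁻¹.
Then C_D = (C_{A0}−C_A) − C_U = 2.946 − 0.1832 = 2.762 mol·L⁻¹.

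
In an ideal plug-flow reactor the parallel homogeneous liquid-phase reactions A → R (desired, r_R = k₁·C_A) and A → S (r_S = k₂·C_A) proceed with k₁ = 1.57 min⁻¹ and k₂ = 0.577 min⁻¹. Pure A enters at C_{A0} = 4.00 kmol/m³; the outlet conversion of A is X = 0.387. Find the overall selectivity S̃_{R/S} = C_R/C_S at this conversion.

C_A = C_{A0}(1−X) = 2.452 kmol/m³.
Both paths are first order in A, so the instantaneous fraction to R is constant: dC_R/d(−C_A) = k₁/(k₁+k₂) = 0.7313.
C_R = 0.7313·(C_{A0}−C_A) = 0.7313×1.548 = 1.13 kmol/m³.
C_S = (C_{A0}−C_A)−C_R = 0.4160 kmol/m³; S̃_{R/S} = 1.132/0.4160 = 2.72.

2.72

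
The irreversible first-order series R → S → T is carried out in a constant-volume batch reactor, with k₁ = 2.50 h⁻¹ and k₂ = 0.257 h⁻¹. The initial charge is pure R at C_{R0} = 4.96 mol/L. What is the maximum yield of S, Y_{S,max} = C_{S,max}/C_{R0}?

0.771

Evaluating C_S at t_opt = ln(k₂/k₁)/(k₂−k₁) gives C_{S,max}/C_{R0} = (k₁/k₂)^[k₂/(k₂−k₁)].
= (2.50/0.257)^(0.257/(0.257−2.50)) = (9.728)^(-0.1146) = 0.7705.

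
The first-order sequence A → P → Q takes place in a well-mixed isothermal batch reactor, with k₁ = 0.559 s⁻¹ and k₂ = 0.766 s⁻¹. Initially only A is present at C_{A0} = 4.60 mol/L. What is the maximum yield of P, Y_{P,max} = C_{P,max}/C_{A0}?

0.312

For a first-order series the maximum intermediate yield is C_{P,max}/C_{A0} = (k₁/k₂)^[k₂/(k₂−k₁)].
= (0.559/0.766)^(0.766/(0.766−0.559)) = (0.7298)^(3.700) = 0.3117.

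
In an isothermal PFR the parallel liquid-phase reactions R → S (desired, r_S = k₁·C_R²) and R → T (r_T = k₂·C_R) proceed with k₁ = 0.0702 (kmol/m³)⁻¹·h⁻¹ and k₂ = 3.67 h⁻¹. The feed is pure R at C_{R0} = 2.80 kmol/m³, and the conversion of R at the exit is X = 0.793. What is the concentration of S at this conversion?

0.0692 kmol/m³

C_R = C_{R0}(1−X) = 0.5796 kmol/m³.
Along a PFR/batch, dC_T/dC_R = −r_T/(r_S+r_T) = −k₂/(k₂+k₁·C_R).
Integrating from C_{R0} to C_R: C_T = (3.67/0.0702)·ln[(3.67+0.0702·2.80)/(3.67+0.0702·0.580)] = 52.28·ln(3.867/3.711) = 2.151 kmol/m³.
Then C_S = (C_{R0}−C_R) − C_T = 2.220 − 2.151 = 0.06922 kmol/m³.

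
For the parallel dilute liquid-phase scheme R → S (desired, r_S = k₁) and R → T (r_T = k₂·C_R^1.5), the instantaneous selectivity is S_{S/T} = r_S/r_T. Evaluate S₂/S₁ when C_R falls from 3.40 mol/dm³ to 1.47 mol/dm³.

S_{S/T} = (k₁/k₂)·C_R^-1.5, so S₂/S₁ = (C_{R,2}/C_{R,1})^-1.5.
= (1.47/3.40)^(-1.5) = (0.4324)^(-1.5) = 3.52.

3.52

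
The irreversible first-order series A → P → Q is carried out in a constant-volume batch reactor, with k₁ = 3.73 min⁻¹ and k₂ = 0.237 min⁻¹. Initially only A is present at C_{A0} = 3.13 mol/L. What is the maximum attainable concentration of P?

Evaluating C_P at t_opt = ln(k₂/k₁)/(k₂−k₁) gives C_{P,max}/C_{A0} = (k₁/k₂)^[k₂/(k₂−k₁)].
= (3.73/0.237)^(0.237/(0.237−3.73)) = (15.74)^(-0.06785) = 0.8294.
C_{P,max} = 0.8294×3.13 = 2.60 mol/L.

2.60 mol/L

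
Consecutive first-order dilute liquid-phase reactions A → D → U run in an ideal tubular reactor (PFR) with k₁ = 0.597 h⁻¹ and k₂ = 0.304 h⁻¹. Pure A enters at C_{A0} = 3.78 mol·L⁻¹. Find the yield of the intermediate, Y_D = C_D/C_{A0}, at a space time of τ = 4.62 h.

The intermediate concentration in a first-order A→B→C sequence is C_D = k₁C_{A0}(e^(−k₁τ) − e^(−k₂τ))/(k₂−k₁).
e^(−k₁τ) = e^(−0.597×4.62) = e^(−2.758) = 0.06341; e^(−k₂τ) = e^(−1.404) = 0.2455.
C_D = 0.597×3.78/(0.304−0.597) × (0.06341−0.2455) = (-7.702)×(-0.1821) = 1.402 mol·L⁻¹.
Y_D = C_D/C_{A0} = 1.402/3.78 = 0.371.

0.371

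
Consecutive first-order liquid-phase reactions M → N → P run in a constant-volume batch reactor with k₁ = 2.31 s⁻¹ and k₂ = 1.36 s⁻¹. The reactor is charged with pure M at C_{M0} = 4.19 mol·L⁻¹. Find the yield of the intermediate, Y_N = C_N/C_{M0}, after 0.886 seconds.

0.415

Solving the coupled first-order balances gives C_N(t) = [k₁/(k₂−k₁)]·C_{M0}·(e^(−k₁t) − e^(−k₂t)).
e^(−k₁t) = e^(−2.31×0.886) = e^(−2.047) = 0.1292; e^(−k₂t) = e^(−1.205) = 0.2997.
C_N = 2.31×4.19/(1.36−2.31) × (0.1292−0.2997) = (-10.19)×(-0.1705) = 1.737 mol·L⁻¹.
Y_N = C_N/C_{M0} = 1.737/4.19 = 0.415.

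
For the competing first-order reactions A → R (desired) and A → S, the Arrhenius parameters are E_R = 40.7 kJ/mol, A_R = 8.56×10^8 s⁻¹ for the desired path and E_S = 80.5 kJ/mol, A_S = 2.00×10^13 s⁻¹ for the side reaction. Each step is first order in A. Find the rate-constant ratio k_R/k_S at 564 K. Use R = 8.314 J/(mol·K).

With equal orders, S_{R/S} = k_R/k_S = (A_R/A_S)·exp[(E_S−E_R)/(RT)].
(E_S−E_R)/(RT) = (80.5−40.7)×10³/(8.314×564) = 39800/4689 = 8.488.
k_R/k_S = (8.56×10^8/2.00×10^13)·exp(8.488) = 4.280×10^-5 × 4855 = 0.208.

0.208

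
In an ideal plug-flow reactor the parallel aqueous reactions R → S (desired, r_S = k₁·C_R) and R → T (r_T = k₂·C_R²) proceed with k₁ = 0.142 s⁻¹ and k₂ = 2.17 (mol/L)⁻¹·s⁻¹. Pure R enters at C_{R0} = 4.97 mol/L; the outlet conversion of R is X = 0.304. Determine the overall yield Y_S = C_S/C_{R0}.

0.00470

C_R = C_{R0}(1−X) = 3.459 mol/L.
Along a PFR/batch, dC_S/dC_R = −r_S/(r_S+r_T) = −k₁/(k₁+k₂·C_R).
Integrating from C_{R0} to C_R: C_S = (0.142/2.17)·ln[(0.142+2.17·4.97)/(0.142+2.17·3.46)] = 0.06544·ln(10.93/7.648) = 0.02334 mol/L.
Y_S = C_S/C_{R0} = 0.02334/4.97 = 0.00470.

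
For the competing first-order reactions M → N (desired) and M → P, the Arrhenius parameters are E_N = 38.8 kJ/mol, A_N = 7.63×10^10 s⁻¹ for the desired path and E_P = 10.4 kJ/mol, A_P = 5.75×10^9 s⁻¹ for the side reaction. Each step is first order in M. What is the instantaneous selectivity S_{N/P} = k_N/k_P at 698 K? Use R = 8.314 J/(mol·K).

0.0994

With equal orders, S_{N/P} = k_N/k_P = (A_N/A_P)·exp[(E_P−E_N)/(RT)].
(E_P−E_N)/(RT) = (10.4−38.8)×10³/(8.314×698) = -28400/5803 = -4.894.
k_N/k_P = (7.63×10^10/5.75×10^9)·exp(-4.894) = 13.27 × 0.007492 = 0.0994.
Since E_N > E_P, raising the temperature improves selectivity toward N.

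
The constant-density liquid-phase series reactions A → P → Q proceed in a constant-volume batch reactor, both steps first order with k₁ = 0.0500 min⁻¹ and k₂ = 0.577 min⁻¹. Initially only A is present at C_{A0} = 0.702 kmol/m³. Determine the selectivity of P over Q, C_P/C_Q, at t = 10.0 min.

The intermediate concentration in a first-order A→B→C sequence is C_P = k₁C_{A0}(e^(−k₁t) − e^(−k₂t))/(k₂−k₁).
e^(−k₁t) = e^(−0.0500×10.0) = e^(−0.5000) = 0.6065; e^(−k₂t) = e^(−5.770) = 0.003120.
C_P = 0.0500×0.702/(0.577−0.0500) × (0.6065−0.003120) = 0.06660×0.6034 = 0.04019 kmol/m³.
C_A = C_{A0}e^(−k₁t) = 0.4258 kmol/m³, so C_Q = C_{A0}−C_A−C_P = 0.2360 kmol/m³; C_P/C_Q = 0.170.

0.170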